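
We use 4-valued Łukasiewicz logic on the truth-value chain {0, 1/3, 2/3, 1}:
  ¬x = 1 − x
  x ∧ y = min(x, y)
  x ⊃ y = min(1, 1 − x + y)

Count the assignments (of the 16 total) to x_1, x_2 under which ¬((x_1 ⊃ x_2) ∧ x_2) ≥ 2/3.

x_1 = 0, x_2 = 0 ↦ 1  ≥
x_1 = 0, x_2 = 1/3 ↦ 2/3  ≥
x_1 = 0, x_2 = 2/3 ↦ 1/3  <
x_1 = 0, x_2 = 1 ↦ 0  <
x_1 = 1/3, x_2 = 0 ↦ 1  ≥
x_1 = 1/3, x_2 = 1/3 ↦ 2/3  ≥
x_1 = 1/3, x_2 = 2/3 ↦ 1/3  <
x_1 = 1/3, x_2 = 1 ↦ 0  <
x_1 = 2/3, x_2 = 0 ↦ 1  ≥
x_1 = 2/3, x_2 = 1/3 ↦ 2/3  ≥
x_1 = 2/3, x_2 = 2/3 ↦ 1/3  <
x_1 = 2/3, x_2 = 1 ↦ 0  <
x_1 = 1, x_2 = 0 ↦ 1  ≥
x_1 = 1, x_2 = 1/3 ↦ 2/3  ≥
x_1 = 1, x_2 = 2/3 ↦ 1/3  <
x_1 = 1, x_2 = 1 ↦ 0  <
So 8 of the 16 assignments meet the threshold.

8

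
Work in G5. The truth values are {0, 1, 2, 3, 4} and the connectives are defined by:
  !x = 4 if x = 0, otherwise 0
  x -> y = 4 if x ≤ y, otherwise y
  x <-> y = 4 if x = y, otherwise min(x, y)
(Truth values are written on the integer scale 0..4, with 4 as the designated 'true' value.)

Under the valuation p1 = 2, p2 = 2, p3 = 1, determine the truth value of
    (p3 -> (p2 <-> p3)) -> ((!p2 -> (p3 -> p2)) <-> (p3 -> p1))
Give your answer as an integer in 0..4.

p2 <-> p3 = 2 <-> 1 = 1
p3 -> (p2 <-> p3) = 1 -> 1 = 4
!p2 = !2 = 0
p3 -> p2 = 1 -> 2 = 4
!p2 -> (p3 -> p2) = 0 -> 4 = 4
p3 -> p1 = 1 -> 2 = 4
(!p2 -> (p3 -> p2)) <-> (p3 -> p1) = 4 <-> 4 = 4
(p3 -> (p2 <-> p3)) -> ((!p2 -> (p3 -> p2)) <-> (p3 -> p1)) = 4 -> 4 = 4

4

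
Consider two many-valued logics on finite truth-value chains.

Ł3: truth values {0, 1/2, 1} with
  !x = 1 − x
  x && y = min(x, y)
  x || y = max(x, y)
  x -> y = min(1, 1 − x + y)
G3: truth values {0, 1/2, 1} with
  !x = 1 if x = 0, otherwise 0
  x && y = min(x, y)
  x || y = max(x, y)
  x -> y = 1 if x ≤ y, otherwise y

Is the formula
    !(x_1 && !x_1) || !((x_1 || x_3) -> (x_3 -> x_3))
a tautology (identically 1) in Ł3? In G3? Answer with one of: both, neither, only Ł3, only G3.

In Ł3: at x_1 = 1/2, x_3 = 0 the value is 1/2 — not a tautology.
In G3: every assignment gives 1 — tautology.

only G3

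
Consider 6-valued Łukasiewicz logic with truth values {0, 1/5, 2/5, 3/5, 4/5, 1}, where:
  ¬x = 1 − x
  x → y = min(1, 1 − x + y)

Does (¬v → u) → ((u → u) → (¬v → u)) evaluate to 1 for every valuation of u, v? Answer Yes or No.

At u = 1/5, v = 2/5, for instance:
¬v = ¬2/5 = 3/5
¬v → u = 3/5 → 1/5 = 3/5
u → u = 1/5 → 1/5 = 1
¬v → u = 3/5 → 1/5 = 3/5
(u → u) → (¬v → u) = 1 → 3/5 = 3/5
(¬v → u) → ((u → u) → (¬v → u)) = 3/5 → 3/5 = 1
and checking the remaining 35 assignments likewise gives ≥ 1 in every case.

Yes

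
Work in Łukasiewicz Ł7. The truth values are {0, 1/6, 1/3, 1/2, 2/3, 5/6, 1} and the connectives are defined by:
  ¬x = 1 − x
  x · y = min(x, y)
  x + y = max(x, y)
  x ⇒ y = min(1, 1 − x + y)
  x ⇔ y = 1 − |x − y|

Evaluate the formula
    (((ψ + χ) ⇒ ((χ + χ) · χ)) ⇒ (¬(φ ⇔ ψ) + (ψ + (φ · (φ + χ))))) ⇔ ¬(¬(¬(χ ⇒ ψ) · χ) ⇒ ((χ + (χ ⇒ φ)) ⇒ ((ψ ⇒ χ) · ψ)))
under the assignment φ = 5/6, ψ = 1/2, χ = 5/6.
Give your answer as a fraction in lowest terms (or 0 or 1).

1/3

ψ + χ = 1/2 + 5/6 = 5/6
χ + χ = 5/6 + 5/6 = 5/6
(χ + χ) · χ = 5/6 · 5/6 = 5/6
(ψ + χ) ⇒ ((χ + χ) · χ) = 5/6 ⇒ 5/6 = 1
φ ⇔ ψ = 5/6 ⇔ 1/2 = 2/3
¬(φ ⇔ ψ) = ¬2/3 = 1/3
φ + χ = 5/6 + 5/6 = 5/6
φ · (φ + χ) = 5/6 · 5/6 = 5/6
ψ + (φ · (φ + χ)) = 1/2 + 5/6 = 5/6
¬(φ ⇔ ψ) + (ψ + (φ · (φ + χ))) = 1/3 + 5/6 = 5/6
((ψ + χ) ⇒ ((χ + χ) · χ)) ⇒ (¬(φ ⇔ ψ) + (ψ + (φ · (φ + χ)))) = 1 ⇒ 5/6 = 5/6
χ ⇒ ψ = 5/6 ⇒ 1/2 = 2/3
¬(χ ⇒ ψ) = ¬2/3 = 1/3
¬(χ ⇒ ψ) · χ = 1/3 · 5/6 = 1/3
¬(¬(χ ⇒ ψ) · χ) = ¬1/3 = 2/3
χ ⇒ φ = 5/6 ⇒ 5/6 = 1
χ + (χ ⇒ φ) = 5/6 + 1 = 1
ψ ⇒ χ = 1/2 ⇒ 5/6 = 1
(ψ ⇒ χ) · ψ = 1 · 1/2 = 1/2
(χ + (χ ⇒ φ)) ⇒ ((ψ ⇒ χ) · ψ) = 1 ⇒ 1/2 = 1/2
¬(¬(χ ⇒ ψ) · χ) ⇒ ((χ + (χ ⇒ φ)) ⇒ ((ψ ⇒ χ) · ψ)) = 2/3 ⇒ 1/2 = 5/6
¬(¬(¬(χ ⇒ ψ) · χ) ⇒ ((χ + (χ ⇒ φ)) ⇒ ((ψ ⇒ χ) · ψ))) = ¬5/6 = 1/6
(((ψ + χ) ⇒ ((χ + χ) · χ)) ⇒ (¬(φ ⇔ ψ) + (ψ + (φ · (φ + χ))))) ⇔ ¬(¬(¬(χ ⇒ ψ) · χ) ⇒ ((χ + (χ ⇒ φ)) ⇒ ((ψ ⇒ χ) · ψ))) = 5/6 ⇔ 1/6 = 1/3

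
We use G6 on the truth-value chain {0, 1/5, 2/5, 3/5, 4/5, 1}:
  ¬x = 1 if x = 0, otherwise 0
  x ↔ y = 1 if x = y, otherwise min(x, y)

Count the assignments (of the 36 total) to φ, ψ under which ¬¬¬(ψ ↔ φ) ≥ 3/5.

10

value 1: 10 assignments (counts)
value 0: 26 assignments
So 10 of the 36 assignments meet the threshold.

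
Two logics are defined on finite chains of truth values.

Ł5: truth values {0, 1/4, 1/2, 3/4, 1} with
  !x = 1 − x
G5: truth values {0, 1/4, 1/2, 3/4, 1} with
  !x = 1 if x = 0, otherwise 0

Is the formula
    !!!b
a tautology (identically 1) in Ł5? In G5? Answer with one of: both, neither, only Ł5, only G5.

In Ł5: at b = 1/4 the value is 3/4 — not a tautology.
In G5: at b = 1/4 the value is 0 — not a tautology.

neither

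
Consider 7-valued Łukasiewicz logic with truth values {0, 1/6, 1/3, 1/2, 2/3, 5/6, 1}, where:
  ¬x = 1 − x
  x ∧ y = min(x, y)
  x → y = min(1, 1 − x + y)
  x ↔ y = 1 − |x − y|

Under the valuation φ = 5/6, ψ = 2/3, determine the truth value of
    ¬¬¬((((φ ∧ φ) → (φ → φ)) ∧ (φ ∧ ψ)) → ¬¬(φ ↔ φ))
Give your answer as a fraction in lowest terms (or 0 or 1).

φ ∧ φ = 5/6 ∧ 5/6 = 5/6
φ → φ = 5/6 → 5/6 = 1
(φ ∧ φ) → (φ → φ) = 5/6 → 1 = 1
φ ∧ ψ = 5/6 ∧ 2/3 = 2/3
((φ ∧ φ) → (φ → φ)) ∧ (φ ∧ ψ) = 1 ∧ 2/3 = 2/3
φ ↔ φ = 5/6 ↔ 5/6 = 1
¬(φ ↔ φ) = ¬1 = 0
¬¬(φ ↔ φ) = ¬0 = 1
(((φ ∧ φ) → (φ → φ)) ∧ (φ ∧ ψ)) → ¬¬(φ ↔ φ) = 2/3 → 1 = 1
¬((((φ ∧ φ) → (φ → φ)) ∧ (φ ∧ ψ)) → ¬¬(φ ↔ φ)) = ¬1 = 0
¬¬((((φ ∧ φ) → (φ → φ)) ∧ (φ ∧ ψ)) → ¬¬(φ ↔ φ)) = ¬0 = 1
¬¬¬((((φ ∧ φ) → (φ → φ)) ∧ (φ ∧ ψ)) → ¬¬(φ ↔ φ)) = ¬1 = 0

0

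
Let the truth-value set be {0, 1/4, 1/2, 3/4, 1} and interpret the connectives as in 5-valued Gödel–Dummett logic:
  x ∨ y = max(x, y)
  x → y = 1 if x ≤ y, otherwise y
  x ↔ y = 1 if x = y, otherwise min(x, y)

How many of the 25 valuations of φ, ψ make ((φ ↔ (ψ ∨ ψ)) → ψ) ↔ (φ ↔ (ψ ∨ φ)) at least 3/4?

13

value 1: 11 assignments (counts)
value 3/4: 2 assignments (counts)
value 1/2: 3 assignments
value 1/4: 4 assignments
value 0: 5 assignments
So 13 of the 25 assignments meet the threshold.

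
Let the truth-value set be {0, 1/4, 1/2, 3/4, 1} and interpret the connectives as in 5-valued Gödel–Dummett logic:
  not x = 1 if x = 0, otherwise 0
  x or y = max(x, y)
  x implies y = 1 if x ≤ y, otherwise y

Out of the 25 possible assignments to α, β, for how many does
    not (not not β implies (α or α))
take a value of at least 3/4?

value 1: 4 assignments (counts)
value 0: 21 assignments
So 4 of the 25 assignments meet the threshold.

4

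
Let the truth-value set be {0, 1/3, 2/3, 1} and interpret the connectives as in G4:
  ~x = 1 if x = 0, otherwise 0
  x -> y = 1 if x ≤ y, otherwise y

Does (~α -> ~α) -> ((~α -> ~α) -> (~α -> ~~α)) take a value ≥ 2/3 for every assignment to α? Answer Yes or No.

Counterexample: take α = 0.
~α = ~0 = 1
~α = ~0 = 1
~α -> ~α = 1 -> 1 = 1
~α = ~0 = 1
~α = ~0 = 1
~α -> ~α = 1 -> 1 = 1
~α = ~0 = 1
~α = ~0 = 1
~~α = ~1 = 0
~α -> ~~α = 1 -> 0 = 0
(~α -> ~α) -> (~α -> ~~α) = 1 -> 0 = 0
(~α -> ~α) -> ((~α -> ~α) -> (~α -> ~~α)) = 1 -> 0 = 0
This gives 0, which is below 2/3.

No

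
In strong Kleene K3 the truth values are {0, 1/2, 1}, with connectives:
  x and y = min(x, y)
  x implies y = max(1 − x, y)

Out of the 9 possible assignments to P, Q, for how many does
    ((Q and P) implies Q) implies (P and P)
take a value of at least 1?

3

P = 0, Q = 0 ↦ 0  <
P = 0, Q = 1/2 ↦ 0  <
P = 0, Q = 1 ↦ 0  <
P = 1/2, Q = 0 ↦ 1/2  <
P = 1/2, Q = 1/2 ↦ 1/2  <
P = 1/2, Q = 1 ↦ 1/2  <
P = 1, Q = 0 ↦ 1  ≥
P = 1, Q = 1/2 ↦ 1  ≥
P = 1, Q = 1 ↦ 1  ≥
So 3 of the 9 assignments meet the threshold.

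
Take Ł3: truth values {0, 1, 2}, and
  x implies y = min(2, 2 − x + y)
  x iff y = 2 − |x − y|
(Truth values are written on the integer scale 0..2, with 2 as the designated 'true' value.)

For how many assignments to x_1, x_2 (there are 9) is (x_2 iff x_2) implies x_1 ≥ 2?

3

x_1 = 0, x_2 = 0 ↦ 0  <
x_1 = 0, x_2 = 1 ↦ 0  <
x_1 = 0, x_2 = 2 ↦ 0  <
x_1 = 1, x_2 = 0 ↦ 1  <
x_1 = 1, x_2 = 1 ↦ 1  <
x_1 = 1, x_2 = 2 ↦ 1  <
x_1 = 2, x_2 = 0 ↦ 2  ≥
x_1 = 2, x_2 = 1 ↦ 2  ≥
x_1 = 2, x_2 = 2 ↦ 2  ≥
So 3 of the 9 assignments meet the threshold.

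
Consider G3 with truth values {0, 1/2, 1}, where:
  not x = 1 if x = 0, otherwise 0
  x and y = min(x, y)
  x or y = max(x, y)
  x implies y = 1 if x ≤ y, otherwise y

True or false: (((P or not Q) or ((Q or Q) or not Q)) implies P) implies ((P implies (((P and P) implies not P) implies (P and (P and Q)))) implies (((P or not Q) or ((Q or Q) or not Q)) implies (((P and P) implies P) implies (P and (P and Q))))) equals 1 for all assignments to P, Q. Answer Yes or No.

Counterexample: take P = 1/2, Q = 0.
not Q = not 0 = 1
P or not Q = 1/2 or 1 = 1
Q or Q = 0 or 0 = 0
not Q = not 0 = 1
(Q or Q) or not Q = 0 or 1 = 1
(P or not Q) or ((Q or Q) or not Q) = 1 or 1 = 1
((P or not Q) or ((Q or Q) or not Q)) implies P = 1 implies 1/2 = 1/2
P and P = 1/2 and 1/2 = 1/2
not P = not 1/2 = 0
(P and P) implies not P = 1/2 implies 0 = 0
P and Q = 1/2 and 0 = 0
P and (P and Q) = 1/2 and 0 = 0
((P and P) implies not P) implies (P and (P and Q)) = 0 implies 0 = 1
P implies (((P and P) implies not P) implies (P and (P and Q))) = 1/2 implies 1 = 1
not Q = not 0 = 1
P or not Q = 1/2 or 1 = 1
Q or Q = 0 or 0 = 0
not Q = not 0 = 1
(Q or Q) or not Q = 0 or 1 = 1
(P or not Q) or ((Q or Q) or not Q) = 1 or 1 = 1
P and P = 1/2 and 1/2 = 1/2
(P and P) implies P = 1/2 implies 1/2 = 1
P and Q = 1/2 and 0 = 0
P and (P and Q) = 1/2 and 0 = 0
((P and P) implies P) implies (P and (P and Q)) = 1 implies 0 = 0
((P or not Q) or ((Q or Q) or not Q)) implies (((P and P) implies P) implies (P and (P and Q))) = 1 implies 0 = 0
(P implies (((P and P) implies not P) implies (P and (P and Q)))) implies (((P or not Q) or ((Q or Q) or not Q)) implies (((P and P) implies P) implies (P and (P and Q)))) = 1 implies 0 = 0
(((P or not Q) or ((Q or Q) or not Q)) implies P) implies ((P implies (((P and P) implies not P) implies (P and (P and Q)))) implies (((P or not Q) or ((Q or Q) or not Q)) implies (((P and P) implies P) implies (P and (P and Q))))) = 1/2 implies 0 = 0
This gives 0 ≠ 1.

No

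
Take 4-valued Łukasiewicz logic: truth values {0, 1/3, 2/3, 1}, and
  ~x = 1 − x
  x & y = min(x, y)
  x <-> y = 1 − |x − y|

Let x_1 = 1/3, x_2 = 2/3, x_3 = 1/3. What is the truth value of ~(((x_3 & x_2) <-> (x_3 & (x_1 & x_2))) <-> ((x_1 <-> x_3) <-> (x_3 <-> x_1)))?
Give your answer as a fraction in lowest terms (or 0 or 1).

0

x_3 & x_2 = 1/3 & 2/3 = 1/3
x_1 & x_2 = 1/3 & 2/3 = 1/3
x_3 & (x_1 & x_2) = 1/3 & 1/3 = 1/3
(x_3 & x_2) <-> (x_3 & (x_1 & x_2)) = 1/3 <-> 1/3 = 1
x_1 <-> x_3 = 1/3 <-> 1/3 = 1
x_3 <-> x_1 = 1/3 <-> 1/3 = 1
(x_1 <-> x_3) <-> (x_3 <-> x_1) = 1 <-> 1 = 1
((x_3 & x_2) <-> (x_3 & (x_1 & x_2))) <-> ((x_1 <-> x_3) <-> (x_3 <-> x_1)) = 1 <-> 1 = 1
~(((x_3 & x_2) <-> (x_3 & (x_1 & x_2))) <-> ((x_1 <-> x_3) <-> (x_3 <-> x_1))) = ~1 = 0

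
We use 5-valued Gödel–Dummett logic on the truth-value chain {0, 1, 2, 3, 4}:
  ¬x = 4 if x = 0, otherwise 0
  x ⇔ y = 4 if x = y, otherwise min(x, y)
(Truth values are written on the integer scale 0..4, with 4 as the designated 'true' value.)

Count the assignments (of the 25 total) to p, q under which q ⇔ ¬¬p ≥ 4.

5

value 4: 5 assignments (counts)
value 3: 4 assignments
value 2: 4 assignments
value 1: 4 assignments
value 0: 8 assignments
So 5 of the 25 assignments meet the threshold.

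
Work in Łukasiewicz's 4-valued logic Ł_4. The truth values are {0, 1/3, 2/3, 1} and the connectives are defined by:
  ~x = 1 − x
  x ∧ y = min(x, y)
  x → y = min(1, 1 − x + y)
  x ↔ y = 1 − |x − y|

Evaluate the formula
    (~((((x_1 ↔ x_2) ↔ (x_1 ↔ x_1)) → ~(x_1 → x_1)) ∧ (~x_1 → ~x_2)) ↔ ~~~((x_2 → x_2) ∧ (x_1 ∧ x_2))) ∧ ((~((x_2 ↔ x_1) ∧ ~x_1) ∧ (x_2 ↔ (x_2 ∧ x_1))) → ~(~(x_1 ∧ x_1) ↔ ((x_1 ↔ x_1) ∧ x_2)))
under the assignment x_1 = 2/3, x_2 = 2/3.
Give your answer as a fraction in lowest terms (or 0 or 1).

x_1 ↔ x_2 = 2/3 ↔ 2/3 = 1
x_1 ↔ x_1 = 2/3 ↔ 2/3 = 1
(x_1 ↔ x_2) ↔ (x_1 ↔ x_1) = 1 ↔ 1 = 1
x_1 → x_1 = 2/3 → 2/3 = 1
~(x_1 → x_1) = ~1 = 0
((x_1 ↔ x_2) ↔ (x_1 ↔ x_1)) → ~(x_1 → x_1) = 1 → 0 = 0
~x_1 = ~2/3 = 1/3
~x_2 = ~2/3 = 1/3
~x_1 → ~x_2 = 1/3 → 1/3 = 1
(((x_1 ↔ x_2) ↔ (x_1 ↔ x_1)) → ~(x_1 → x_1)) ∧ (~x_1 → ~x_2) = 0 ∧ 1 = 0
~((((x_1 ↔ x_2) ↔ (x_1 ↔ x_1)) → ~(x_1 → x_1)) ∧ (~x_1 → ~x_2)) = ~0 = 1
x_2 → x_2 = 2/3 → 2/3 = 1
x_1 ∧ x_2 = 2/3 ∧ 2/3 = 2/3
(x_2 → x_2) ∧ (x_1 ∧ x_2) = 1 ∧ 2/3 = 2/3
~((x_2 → x_2) ∧ (x_1 ∧ x_2)) = ~2/3 = 1/3
~~((x_2 → x_2) ∧ (x_1 ∧ x_2)) = ~1/3 = 2/3
~~~((x_2 → x_2) ∧ (x_1 ∧ x_2)) = ~2/3 = 1/3
~((((x_1 ↔ x_2) ↔ (x_1 ↔ x_1)) → ~(x_1 → x_1)) ∧ (~x_1 → ~x_2)) ↔ ~~~((x_2 → x_2) ∧ (x_1 ∧ x_2)) = 1 ↔ 1/3 = 1/3
x_2 ↔ x_1 = 2/3 ↔ 2/3 = 1
~x_1 = ~2/3 = 1/3
(x_2 ↔ x_1) ∧ ~x_1 = 1 ∧ 1/3 = 1/3
~((x_2 ↔ x_1) ∧ ~x_1) = ~1/3 = 2/3
x_2 ∧ x_1 = 2/3 ∧ 2/3 = 2/3
x_2 ↔ (x_2 ∧ x_1) = 2/3 ↔ 2/3 = 1
~((x_2 ↔ x_1) ∧ ~x_1) ∧ (x_2 ↔ (x_2 ∧ x_1)) = 2/3 ∧ 1 = 2/3
x_1 ∧ x_1 = 2/3 ∧ 2/3 = 2/3
~(x_1 ∧ x_1) = ~2/3 = 1/3
x_1 ↔ x_1 = 2/3 ↔ 2/3 = 1
(x_1 ↔ x_1) ∧ x_2 = 1 ∧ 2/3 = 2/3
~(x_1 ∧ x_1) ↔ ((x_1 ↔ x_1) ∧ x_2) = 1/3 ↔ 2/3 = 2/3
~(~(x_1 ∧ x_1) ↔ ((x_1 ↔ x_1) ∧ x_2)) = ~2/3 = 1/3
(~((x_2 ↔ x_1) ∧ ~x_1) ∧ (x_2 ↔ (x_2 ∧ x_1))) → ~(~(x_1 ∧ x_1) ↔ ((x_1 ↔ x_1) ∧ x_2)) = 2/3 → 1/3 = 2/3
(~((((x_1 ↔ x_2) ↔ (x_1 ↔ x_1)) → ~(x_1 → x_1)) ∧ (~x_1 → ~x_2)) ↔ ~~~((x_2 → x_2) ∧ (x_1 ∧ x_2))) ∧ ((~((x_2 ↔ x_1) ∧ ~x_1) ∧ (x_2 ↔ (x_2 ∧ x_1))) → ~(~(x_1 ∧ x_1) ↔ ((x_1 ↔ x_1) ∧ x_2))) = 1/3 ∧ 2/3 = 1/3

1/3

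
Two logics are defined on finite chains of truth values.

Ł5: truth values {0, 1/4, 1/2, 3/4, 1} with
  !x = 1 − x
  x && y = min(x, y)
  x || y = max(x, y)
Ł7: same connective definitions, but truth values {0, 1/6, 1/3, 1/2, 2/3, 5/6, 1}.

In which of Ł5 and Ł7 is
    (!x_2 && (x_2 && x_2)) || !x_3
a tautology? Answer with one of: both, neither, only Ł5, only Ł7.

neither

In Ł5: at x_2 = 0, x_3 = 1/4 the value is 3/4 — not a tautology.
In Ł7: at x_2 = 0, x_3 = 1/6 the value is 5/6 — not a tautology.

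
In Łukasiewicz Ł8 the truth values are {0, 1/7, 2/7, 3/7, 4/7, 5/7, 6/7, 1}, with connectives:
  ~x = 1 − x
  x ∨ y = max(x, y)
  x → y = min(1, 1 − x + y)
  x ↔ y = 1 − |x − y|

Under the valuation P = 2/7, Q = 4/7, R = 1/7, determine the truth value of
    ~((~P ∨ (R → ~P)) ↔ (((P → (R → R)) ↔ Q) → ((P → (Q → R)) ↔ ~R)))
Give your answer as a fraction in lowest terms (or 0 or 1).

~P = ~2/7 = 5/7
~P = ~2/7 = 5/7
R → ~P = 1/7 → 5/7 = 1
~P ∨ (R → ~P) = 5/7 ∨ 1 = 1
R → R = 1/7 → 1/7 = 1
P → (R → R) = 2/7 → 1 = 1
(P → (R → R)) ↔ Q = 1 ↔ 4/7 = 4/7
Q → R = 4/7 → 1/7 = 4/7
P → (Q → R) = 2/7 → 4/7 = 1
~R = ~1/7 = 6/7
(P → (Q → R)) ↔ ~R = 1 ↔ 6/7 = 6/7
((P → (R → R)) ↔ Q) → ((P → (Q → R)) ↔ ~R) = 4/7 → 6/7 = 1
(~P ∨ (R → ~P)) ↔ (((P → (R → R)) ↔ Q) → ((P → (Q → R)) ↔ ~R)) = 1 ↔ 1 = 1
~((~P ∨ (R → ~P)) ↔ (((P → (R → R)) ↔ Q) → ((P → (Q → R)) ↔ ~R))) = ~1 = 0

0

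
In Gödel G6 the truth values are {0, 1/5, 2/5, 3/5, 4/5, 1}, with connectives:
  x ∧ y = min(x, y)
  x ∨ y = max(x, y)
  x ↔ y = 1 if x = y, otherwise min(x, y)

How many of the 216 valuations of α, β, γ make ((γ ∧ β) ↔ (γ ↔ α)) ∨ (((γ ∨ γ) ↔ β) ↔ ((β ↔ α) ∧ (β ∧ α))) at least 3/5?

163

value 1: 156 assignments (counts)
value 4/5: 2 assignments (counts)
value 3/5: 5 assignments (counts)
value 2/5: 10 assignments
value 1/5: 17 assignments
value 0: 26 assignments
So 163 of the 216 assignments meet the threshold.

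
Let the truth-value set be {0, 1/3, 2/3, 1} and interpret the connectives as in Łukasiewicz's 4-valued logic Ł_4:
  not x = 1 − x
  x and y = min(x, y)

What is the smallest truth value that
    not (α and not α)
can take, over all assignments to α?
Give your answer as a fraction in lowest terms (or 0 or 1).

Take α = 1/3:
not α = not 1/3 = 2/3
α and not α = 1/3 and 2/3 = 1/3
not (α and not α) = not 1/3 = 2/3
No assignment yields a value below 2/3, so this is the minimum.

2/3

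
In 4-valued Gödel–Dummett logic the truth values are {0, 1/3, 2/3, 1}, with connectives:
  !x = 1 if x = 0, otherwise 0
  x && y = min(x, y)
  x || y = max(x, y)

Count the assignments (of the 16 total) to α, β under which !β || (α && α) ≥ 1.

α = 0, β = 0 ↦ 1  ≥
α = 0, β = 1/3 ↦ 0  <
α = 0, β = 2/3 ↦ 0  <
α = 0, β = 1 ↦ 0  <
α = 1/3, β = 0 ↦ 1  ≥
α = 1/3, β = 1/3 ↦ 1/3  <
α = 1/3, β = 2/3 ↦ 1/3  <
α = 1/3, β = 1 ↦ 1/3  <
α = 2/3, β = 0 ↦ 1  ≥
α = 2/3, β = 1/3 ↦ 2/3  <
α = 2/3, β = 2/3 ↦ 2/3  <
α = 2/3, β = 1 ↦ 2/3  <
α = 1, β = 0 ↦ 1  ≥
α = 1, β = 1/3 ↦ 1  ≥
α = 1, β = 2/3 ↦ 1  ≥
α = 1, β = 1 ↦ 1  ≥
So 7 of the 16 assignments meet the threshold.

7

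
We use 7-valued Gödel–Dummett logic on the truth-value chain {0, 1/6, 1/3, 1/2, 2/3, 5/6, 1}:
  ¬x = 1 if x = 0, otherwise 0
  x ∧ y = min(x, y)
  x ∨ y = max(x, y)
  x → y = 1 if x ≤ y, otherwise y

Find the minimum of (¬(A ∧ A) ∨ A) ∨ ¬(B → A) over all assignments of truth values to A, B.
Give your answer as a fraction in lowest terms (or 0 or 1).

Take A = 1/6, B = 0:
A ∧ A = 1/6 ∧ 1/6 = 1/6
¬(A ∧ A) = ¬1/6 = 0
¬(A ∧ A) ∨ A = 0 ∨ 1/6 = 1/6
B → A = 0 → 1/6 = 1
¬(B → A) = ¬1 = 0
(¬(A ∧ A) ∨ A) ∨ ¬(B → A) = 1/6 ∨ 0 = 1/6
No assignment yields a value below 1/6, so this is the minimum.

1/6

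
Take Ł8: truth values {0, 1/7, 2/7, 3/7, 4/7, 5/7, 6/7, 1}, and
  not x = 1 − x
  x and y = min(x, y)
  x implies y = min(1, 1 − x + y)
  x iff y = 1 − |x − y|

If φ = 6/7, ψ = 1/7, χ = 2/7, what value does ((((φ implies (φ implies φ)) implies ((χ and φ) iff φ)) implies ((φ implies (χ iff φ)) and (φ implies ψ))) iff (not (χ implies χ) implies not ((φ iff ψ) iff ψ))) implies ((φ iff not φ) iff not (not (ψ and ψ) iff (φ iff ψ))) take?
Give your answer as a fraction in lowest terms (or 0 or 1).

6/7

φ implies φ = 6/7 implies 6/7 = 1
φ implies (φ implies φ) = 6/7 implies 1 = 1
χ and φ = 2/7 and 6/7 = 2/7
(χ and φ) iff φ = 2/7 iff 6/7 = 3/7
(φ implies (φ implies φ)) implies ((χ and φ) iff φ) = 1 implies 3/7 = 3/7
χ iff φ = 2/7 iff 6/7 = 3/7
φ implies (χ iff φ) = 6/7 implies 3/7 = 4/7
φ implies ψ = 6/7 implies 1/7 = 2/7
(φ implies (χ iff φ)) and (φ implies ψ) = 4/7 and 2/7 = 2/7
((φ implies (φ implies φ)) implies ((χ and φ) iff φ)) implies ((φ implies (χ iff φ)) and (φ implies ψ)) = 3/7 implies 2/7 = 6/7
χ implies χ = 2/7 implies 2/7 = 1
not (χ implies χ) = not 1 = 0
φ iff ψ = 6/7 iff 1/7 = 2/7
(φ iff ψ) iff ψ = 2/7 iff 1/7 = 6/7
not ((φ iff ψ) iff ψ) = not 6/7 = 1/7
not (χ implies χ) implies not ((φ iff ψ) iff ψ) = 0 implies 1/7 = 1
(((φ implies (φ implies φ)) implies ((χ and φ) iff φ)) implies ((φ implies (χ iff φ)) and (φ implies ψ))) iff (not (χ implies χ) implies not ((φ iff ψ) iff ψ)) = 6/7 iff 1 = 6/7
not φ = not 6/7 = 1/7
φ iff not φ = 6/7 iff 1/7 = 2/7
ψ and ψ = 1/7 and 1/7 = 1/7
not (ψ and ψ) = not 1/7 = 6/7
φ iff ψ = 6/7 iff 1/7 = 2/7
not (ψ and ψ) iff (φ iff ψ) = 6/7 iff 2/7 = 3/7
not (not (ψ and ψ) iff (φ iff ψ)) = not 3/7 = 4/7
(φ iff not φ) iff not (not (ψ and ψ) iff (φ iff ψ)) = 2/7 iff 4/7 = 5/7
((((φ implies (φ implies φ)) implies ((χ and φ) iff φ)) implies ((φ implies (χ iff φ)) and (φ implies ψ))) iff (not (χ implies χ) implies not ((φ iff ψ) iff ψ))) implies ((φ iff not φ) iff not (not (ψ and ψ) iff (φ iff ψ))) = 6/7 implies 5/7 = 6/7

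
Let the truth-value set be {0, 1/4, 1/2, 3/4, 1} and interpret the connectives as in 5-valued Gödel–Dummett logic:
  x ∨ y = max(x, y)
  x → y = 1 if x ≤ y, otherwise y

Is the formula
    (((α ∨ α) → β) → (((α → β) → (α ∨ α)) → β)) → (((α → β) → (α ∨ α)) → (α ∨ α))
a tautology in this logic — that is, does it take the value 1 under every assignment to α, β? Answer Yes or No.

No

Counterexample: take α = 1/4, β = 0.
α ∨ α = 1/4 ∨ 1/4 = 1/4
(α ∨ α) → β = 1/4 → 0 = 0
α → β = 1/4 → 0 = 0
α ∨ α = 1/4 ∨ 1/4 = 1/4
(α → β) → (α ∨ α) = 0 → 1/4 = 1
((α → β) → (α ∨ α)) → β = 1 → 0 = 0
((α ∨ α) → β) → (((α → β) → (α ∨ α)) → β) = 0 → 0 = 1
((α → β) → (α ∨ α)) → (α ∨ α) = 1 → 1/4 = 1/4
(((α ∨ α) → β) → (((α → β) → (α ∨ α)) → β)) → (((α → β) → (α ∨ α)) → (α ∨ α)) = 1 → 1/4 = 1/4
This gives 1/4 ≠ 1.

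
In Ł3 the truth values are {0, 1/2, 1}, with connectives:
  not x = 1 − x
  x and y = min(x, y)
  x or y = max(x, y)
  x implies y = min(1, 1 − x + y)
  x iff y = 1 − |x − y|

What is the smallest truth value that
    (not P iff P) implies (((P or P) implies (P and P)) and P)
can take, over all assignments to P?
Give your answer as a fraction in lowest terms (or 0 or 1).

Take P = 1/2:
not P = not 1/2 = 1/2
not P iff P = 1/2 iff 1/2 = 1
P or P = 1/2 or 1/2 = 1/2
P and P = 1/2 and 1/2 = 1/2
(P or P) implies (P and P) = 1/2 implies 1/2 = 1
((P or P) implies (P and P)) and P = 1 and 1/2 = 1/2
(not P iff P) implies (((P or P) implies (P and P)) and P) = 1 implies 1/2 = 1/2
No assignment yields a value below 1/2, so this is the minimum.

1/2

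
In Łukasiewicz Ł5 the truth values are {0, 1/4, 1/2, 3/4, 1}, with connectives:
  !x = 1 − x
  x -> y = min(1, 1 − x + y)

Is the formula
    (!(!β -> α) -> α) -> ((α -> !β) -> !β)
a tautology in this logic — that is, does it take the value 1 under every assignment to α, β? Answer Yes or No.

Counterexample: take α = 0, β = 3/4.
!β = !3/4 = 1/4
!β -> α = 1/4 -> 0 = 3/4
!(!β -> α) = !3/4 = 1/4
!(!β -> α) -> α = 1/4 -> 0 = 3/4
!β = !3/4 = 1/4
α -> !β = 0 -> 1/4 = 1
!β = !3/4 = 1/4
(α -> !β) -> !β = 1 -> 1/4 = 1/4
(!(!β -> α) -> α) -> ((α -> !β) -> !β) = 3/4 -> 1/4 = 1/2
This gives 1/2 ≠ 1.

No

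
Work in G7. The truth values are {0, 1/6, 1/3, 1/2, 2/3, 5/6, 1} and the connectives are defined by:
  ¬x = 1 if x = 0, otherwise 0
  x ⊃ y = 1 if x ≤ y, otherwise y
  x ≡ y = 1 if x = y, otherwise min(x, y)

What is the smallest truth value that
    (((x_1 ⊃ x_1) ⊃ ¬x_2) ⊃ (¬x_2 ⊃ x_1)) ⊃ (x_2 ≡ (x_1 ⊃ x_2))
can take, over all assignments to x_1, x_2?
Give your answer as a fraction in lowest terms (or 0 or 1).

1/6

Take x_1 = 0, x_2 = 1/6:
x_1 ⊃ x_1 = 0 ⊃ 0 = 1
¬x_2 = ¬1/6 = 0
(x_1 ⊃ x_1) ⊃ ¬x_2 = 1 ⊃ 0 = 0
¬x_2 = ¬1/6 = 0
¬x_2 ⊃ x_1 = 0 ⊃ 0 = 1
((x_1 ⊃ x_1) ⊃ ¬x_2) ⊃ (¬x_2 ⊃ x_1) = 0 ⊃ 1 = 1
x_1 ⊃ x_2 = 0 ⊃ 1/6 = 1
x_2 ≡ (x_1 ⊃ x_2) = 1/6 ≡ 1 = 1/6
(((x_1 ⊃ x_1) ⊃ ¬x_2) ⊃ (¬x_2 ⊃ x_1)) ⊃ (x_2 ≡ (x_1 ⊃ x_2)) = 1 ⊃ 1/6 = 1/6
No assignment yields a value below 1/6, so this is the minimum.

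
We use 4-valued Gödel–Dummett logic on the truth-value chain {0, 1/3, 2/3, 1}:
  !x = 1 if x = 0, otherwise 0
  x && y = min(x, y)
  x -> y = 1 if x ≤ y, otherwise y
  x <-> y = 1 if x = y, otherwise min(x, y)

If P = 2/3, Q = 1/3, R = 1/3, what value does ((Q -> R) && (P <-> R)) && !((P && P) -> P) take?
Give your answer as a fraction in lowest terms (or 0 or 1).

0

Q -> R = 1/3 -> 1/3 = 1
P <-> R = 2/3 <-> 1/3 = 1/3
(Q -> R) && (P <-> R) = 1 && 1/3 = 1/3
P && P = 2/3 && 2/3 = 2/3
(P && P) -> P = 2/3 -> 2/3 = 1
!((P && P) -> P) = !1 = 0
((Q -> R) && (P <-> R)) && !((P && P) -> P) = 1/3 && 0 = 0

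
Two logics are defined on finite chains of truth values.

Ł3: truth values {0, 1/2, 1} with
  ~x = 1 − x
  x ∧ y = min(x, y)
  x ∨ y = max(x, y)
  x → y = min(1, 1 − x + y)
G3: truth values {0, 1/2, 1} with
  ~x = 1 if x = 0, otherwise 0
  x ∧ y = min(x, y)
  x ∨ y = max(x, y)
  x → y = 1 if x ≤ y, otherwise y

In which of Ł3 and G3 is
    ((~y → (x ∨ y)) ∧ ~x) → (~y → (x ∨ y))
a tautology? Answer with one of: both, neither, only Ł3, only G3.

both

In Ł3: every assignment gives 1 — tautology.
In G3: every assignment gives 1 — tautology.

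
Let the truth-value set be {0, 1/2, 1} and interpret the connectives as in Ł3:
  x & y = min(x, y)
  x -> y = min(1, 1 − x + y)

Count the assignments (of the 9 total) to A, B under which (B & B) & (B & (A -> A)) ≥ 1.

A = 0, B = 0 ↦ 0  <
A = 0, B = 1/2 ↦ 1/2  <
A = 0, B = 1 ↦ 1  ≥
A = 1/2, B = 0 ↦ 0  <
A = 1/2, B = 1/2 ↦ 1/2  <
A = 1/2, B = 1 ↦ 1  ≥
A = 1, B = 0 ↦ 0  <
A = 1, B = 1/2 ↦ 1/2  <
A = 1, B = 1 ↦ 1  ≥
So 3 of the 9 assignments meet the threshold.

3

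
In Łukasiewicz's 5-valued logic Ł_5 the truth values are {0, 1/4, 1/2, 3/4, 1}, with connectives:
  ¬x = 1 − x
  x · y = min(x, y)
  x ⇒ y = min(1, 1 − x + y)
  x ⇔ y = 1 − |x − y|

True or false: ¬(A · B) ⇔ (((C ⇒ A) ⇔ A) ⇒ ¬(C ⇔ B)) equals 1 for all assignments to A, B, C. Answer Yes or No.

Counterexample: take A = 0, B = 1/4, C = 1/4.
A · B = 0 · 1/4 = 0
¬(A · B) = ¬0 = 1
C ⇒ A = 1/4 ⇒ 0 = 3/4
(C ⇒ A) ⇔ A = 3/4 ⇔ 0 = 1/4
C ⇔ B = 1/4 ⇔ 1/4 = 1
¬(C ⇔ B) = ¬1 = 0
((C ⇒ A) ⇔ A) ⇒ ¬(C ⇔ B) = 1/4 ⇒ 0 = 3/4
¬(A · B) ⇔ (((C ⇒ A) ⇔ A) ⇒ ¬(C ⇔ B)) = 1 ⇔ 3/4 = 3/4
This gives 3/4 ≠ 1.

No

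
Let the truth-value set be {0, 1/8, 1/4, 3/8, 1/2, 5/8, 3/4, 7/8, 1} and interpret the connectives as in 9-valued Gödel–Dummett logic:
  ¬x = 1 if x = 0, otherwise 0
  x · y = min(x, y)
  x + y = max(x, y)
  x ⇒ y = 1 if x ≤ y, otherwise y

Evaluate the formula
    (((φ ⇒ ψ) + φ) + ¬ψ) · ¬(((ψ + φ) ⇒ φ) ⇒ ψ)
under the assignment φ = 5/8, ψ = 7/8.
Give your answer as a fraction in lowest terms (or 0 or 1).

φ ⇒ ψ = 5/8 ⇒ 7/8 = 1
(φ ⇒ ψ) + φ = 1 + 5/8 = 1
¬ψ = ¬7/8 = 0
((φ ⇒ ψ) + φ) + ¬ψ = 1 + 0 = 1
ψ + φ = 7/8 + 5/8 = 7/8
(ψ + φ) ⇒ φ = 7/8 ⇒ 5/8 = 5/8
((ψ + φ) ⇒ φ) ⇒ ψ = 5/8 ⇒ 7/8 = 1
¬(((ψ + φ) ⇒ φ) ⇒ ψ) = ¬1 = 0
(((φ ⇒ ψ) + φ) + ¬ψ) · ¬(((ψ + φ) ⇒ φ) ⇒ ψ) = 1 · 0 = 0

0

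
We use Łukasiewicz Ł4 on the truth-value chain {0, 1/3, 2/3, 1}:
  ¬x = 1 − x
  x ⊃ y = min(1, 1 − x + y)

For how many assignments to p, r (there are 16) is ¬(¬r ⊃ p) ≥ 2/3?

p = 0, r = 0 ↦ 1  ≥
p = 0, r = 1/3 ↦ 2/3  ≥
p = 0, r = 2/3 ↦ 1/3  <
p = 0, r = 1 ↦ 0  <
p = 1/3, r = 0 ↦ 2/3  ≥
p = 1/3, r = 1/3 ↦ 1/3  <
p = 1/3, r = 2/3 ↦ 0  <
p = 1/3, r = 1 ↦ 0  <
p = 2/3, r = 0 ↦ 1/3  <
p = 2/3, r = 1/3 ↦ 0  <
p = 2/3, r = 2/3 ↦ 0  <
p = 2/3, r = 1 ↦ 0  <
p = 1, r = 0 ↦ 0  <
p = 1, r = 1/3 ↦ 0  <
p = 1, r = 2/3 ↦ 0  <
p = 1, r = 1 ↦ 0  <
So 3 of the 16 assignments meet the threshold.

3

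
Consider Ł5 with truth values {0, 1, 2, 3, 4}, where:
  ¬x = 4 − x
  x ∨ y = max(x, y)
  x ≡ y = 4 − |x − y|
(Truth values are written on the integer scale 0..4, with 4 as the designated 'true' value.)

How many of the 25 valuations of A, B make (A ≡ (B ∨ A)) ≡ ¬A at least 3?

value 4: 3 assignments (counts)
value 3: 5 assignments (counts)
value 2: 6 assignments
value 1: 5 assignments
value 0: 6 assignments
So 8 of the 25 assignments meet the threshold.

8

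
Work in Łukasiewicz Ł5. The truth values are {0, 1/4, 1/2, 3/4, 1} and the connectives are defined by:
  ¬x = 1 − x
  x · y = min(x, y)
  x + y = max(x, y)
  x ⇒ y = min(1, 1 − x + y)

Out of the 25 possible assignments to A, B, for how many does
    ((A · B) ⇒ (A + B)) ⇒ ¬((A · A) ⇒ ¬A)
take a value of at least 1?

value 1: 5 assignments (counts)
value 1/2: 5 assignments
value 0: 15 assignments
So 5 of the 25 assignments meet the threshold.

5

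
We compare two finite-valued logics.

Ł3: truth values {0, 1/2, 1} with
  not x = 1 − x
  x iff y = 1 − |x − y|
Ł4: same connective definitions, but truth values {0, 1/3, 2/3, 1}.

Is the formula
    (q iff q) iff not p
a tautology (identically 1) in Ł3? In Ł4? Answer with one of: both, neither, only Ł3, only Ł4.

In Ł3: at p = 1/2, q = 0 the value is 1/2 — not a tautology.
In Ł4: at p = 1/3, q = 0 the value is 2/3 — not a tautology.

neither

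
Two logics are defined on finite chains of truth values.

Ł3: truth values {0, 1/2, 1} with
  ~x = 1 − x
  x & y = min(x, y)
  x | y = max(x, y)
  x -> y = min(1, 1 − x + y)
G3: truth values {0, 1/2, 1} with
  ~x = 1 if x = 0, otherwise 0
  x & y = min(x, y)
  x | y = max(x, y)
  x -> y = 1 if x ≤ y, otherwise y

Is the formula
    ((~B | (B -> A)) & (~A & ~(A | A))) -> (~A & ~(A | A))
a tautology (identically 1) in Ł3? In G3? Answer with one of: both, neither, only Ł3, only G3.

In Ł3: every assignment gives 1 — tautology.
In G3: every assignment gives 1 — tautology.

both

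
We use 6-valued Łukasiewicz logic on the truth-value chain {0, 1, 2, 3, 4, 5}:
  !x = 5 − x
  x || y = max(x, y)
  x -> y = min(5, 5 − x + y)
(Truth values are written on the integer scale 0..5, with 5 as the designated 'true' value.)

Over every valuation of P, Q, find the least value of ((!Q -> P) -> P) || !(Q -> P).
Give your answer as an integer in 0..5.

2

Take P = 1, Q = 3:
!Q = !3 = 2
!Q -> P = 2 -> 1 = 4
(!Q -> P) -> P = 4 -> 1 = 2
Q -> P = 3 -> 1 = 3
!(Q -> P) = !3 = 2
((!Q -> P) -> P) || !(Q -> P) = 2 || 2 = 2
No assignment yields a value below 2, so this is the minimum.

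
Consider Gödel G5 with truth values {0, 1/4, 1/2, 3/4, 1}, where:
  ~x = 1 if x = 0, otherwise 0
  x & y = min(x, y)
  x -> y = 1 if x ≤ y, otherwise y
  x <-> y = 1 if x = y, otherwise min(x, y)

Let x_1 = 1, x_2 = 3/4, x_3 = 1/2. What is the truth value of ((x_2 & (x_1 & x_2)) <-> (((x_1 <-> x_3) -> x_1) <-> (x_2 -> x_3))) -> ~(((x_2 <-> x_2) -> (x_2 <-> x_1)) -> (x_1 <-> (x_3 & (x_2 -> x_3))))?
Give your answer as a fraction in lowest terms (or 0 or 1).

0

x_1 & x_2 = 1 & 3/4 = 3/4
x_2 & (x_1 & x_2) = 3/4 & 3/4 = 3/4
x_1 <-> x_3 = 1 <-> 1/2 = 1/2
(x_1 <-> x_3) -> x_1 = 1/2 -> 1 = 1
x_2 -> x_3 = 3/4 -> 1/2 = 1/2
((x_1 <-> x_3) -> x_1) <-> (x_2 -> x_3) = 1 <-> 1/2 = 1/2
(x_2 & (x_1 & x_2)) <-> (((x_1 <-> x_3) -> x_1) <-> (x_2 -> x_3)) = 3/4 <-> 1/2 = 1/2
x_2 <-> x_2 = 3/4 <-> 3/4 = 1
x_2 <-> x_1 = 3/4 <-> 1 = 3/4
(x_2 <-> x_2) -> (x_2 <-> x_1) = 1 -> 3/4 = 3/4
x_2 -> x_3 = 3/4 -> 1/2 = 1/2
x_3 & (x_2 -> x_3) = 1/2 & 1/2 = 1/2
x_1 <-> (x_3 & (x_2 -> x_3)) = 1 <-> 1/2 = 1/2
((x_2 <-> x_2) -> (x_2 <-> x_1)) -> (x_1 <-> (x_3 & (x_2 -> x_3))) = 3/4 -> 1/2 = 1/2
~(((x_2 <-> x_2) -> (x_2 <-> x_1)) -> (x_1 <-> (x_3 & (x_2 -> x_3)))) = ~1/2 = 0
((x_2 & (x_1 & x_2)) <-> (((x_1 <-> x_3) -> x_1) <-> (x_2 -> x_3))) -> ~(((x_2 <-> x_2) -> (x_2 <-> x_1)) -> (x_1 <-> (x_3 & (x_2 -> x_3)))) = 1/2 -> 0 = 0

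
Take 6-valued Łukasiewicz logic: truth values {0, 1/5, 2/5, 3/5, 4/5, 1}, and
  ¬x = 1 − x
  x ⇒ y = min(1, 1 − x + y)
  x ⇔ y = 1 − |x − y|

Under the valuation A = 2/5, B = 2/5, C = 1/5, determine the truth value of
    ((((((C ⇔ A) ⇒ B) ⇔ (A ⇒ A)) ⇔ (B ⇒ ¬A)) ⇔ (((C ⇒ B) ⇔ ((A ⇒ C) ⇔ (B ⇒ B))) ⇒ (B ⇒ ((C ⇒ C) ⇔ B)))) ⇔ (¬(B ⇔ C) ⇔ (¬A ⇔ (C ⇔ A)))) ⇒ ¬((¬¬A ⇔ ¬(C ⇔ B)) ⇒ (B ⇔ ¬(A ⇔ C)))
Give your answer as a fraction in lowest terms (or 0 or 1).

C ⇔ A = 1/5 ⇔ 2/5 = 4/5
(C ⇔ A) ⇒ B = 4/5 ⇒ 2/5 = 3/5
A ⇒ A = 2/5 ⇒ 2/5 = 1
((C ⇔ A) ⇒ B) ⇔ (A ⇒ A) = 3/5 ⇔ 1 = 3/5
¬A = ¬2/5 = 3/5
B ⇒ ¬A = 2/5 ⇒ 3/5 = 1
(((C ⇔ A) ⇒ B) ⇔ (A ⇒ A)) ⇔ (B ⇒ ¬A) = 3/5 ⇔ 1 = 3/5
C ⇒ B = 1/5 ⇒ 2/5 = 1
A ⇒ C = 2/5 ⇒ 1/5 = 4/5
B ⇒ B = 2/5 ⇒ 2/5 = 1
(A ⇒ C) ⇔ (B ⇒ B) = 4/5 ⇔ 1 = 4/5
(C ⇒ B) ⇔ ((A ⇒ C) ⇔ (B ⇒ B)) = 1 ⇔ 4/5 = 4/5
C ⇒ C = 1/5 ⇒ 1/5 = 1
(C ⇒ C) ⇔ B = 1 ⇔ 2/5 = 2/5
B ⇒ ((C ⇒ C) ⇔ B) = 2/5 ⇒ 2/5 = 1
((C ⇒ B) ⇔ ((A ⇒ C) ⇔ (B ⇒ B))) ⇒ (B ⇒ ((C ⇒ C) ⇔ B)) = 4/5 ⇒ 1 = 1
((((C ⇔ A) ⇒ B) ⇔ (A ⇒ A)) ⇔ (B ⇒ ¬A)) ⇔ (((C ⇒ B) ⇔ ((A ⇒ C) ⇔ (B ⇒ B))) ⇒ (B ⇒ ((C ⇒ C) ⇔ B))) = 3/5 ⇔ 1 = 3/5
B ⇔ C = 2/5 ⇔ 1/5 = 4/5
¬(B ⇔ C) = ¬4/5 = 1/5
¬A = ¬2/5 = 3/5
C ⇔ A = 1/5 ⇔ 2/5 = 4/5
¬A ⇔ (C ⇔ A) = 3/5 ⇔ 4/5 = 4/5
¬(B ⇔ C) ⇔ (¬A ⇔ (C ⇔ A)) = 1/5 ⇔ 4/5 = 2/5
(((((C ⇔ A) ⇒ B) ⇔ (A ⇒ A)) ⇔ (B ⇒ ¬A)) ⇔ (((C ⇒ B) ⇔ ((A ⇒ C) ⇔ (B ⇒ B))) ⇒ (B ⇒ ((C ⇒ C) ⇔ B)))) ⇔ (¬(B ⇔ C) ⇔ (¬A ⇔ (C ⇔ A))) = 3/5 ⇔ 2/5 = 4/5
¬A = ¬2/5 = 3/5
¬¬A = ¬3/5 = 2/5
C ⇔ B = 1/5 ⇔ 2/5 = 4/5
¬(C ⇔ B) = ¬4/5 = 1/5
¬¬A ⇔ ¬(C ⇔ B) = 2/5 ⇔ 1/5 = 4/5
A ⇔ C = 2/5 ⇔ 1/5 = 4/5
¬(A ⇔ C) = ¬4/5 = 1/5
B ⇔ ¬(A ⇔ C) = 2/5 ⇔ 1/5 = 4/5
(¬¬A ⇔ ¬(C ⇔ B)) ⇒ (B ⇔ ¬(A ⇔ C)) = 4/5 ⇒ 4/5 = 1
¬((¬¬A ⇔ ¬(C ⇔ B)) ⇒ (B ⇔ ¬(A ⇔ C))) = ¬1 = 0
((((((C ⇔ A) ⇒ B) ⇔ (A ⇒ A)) ⇔ (B ⇒ ¬A)) ⇔ (((C ⇒ B) ⇔ ((A ⇒ C) ⇔ (B ⇒ B))) ⇒ (B ⇒ ((C ⇒ C) ⇔ B)))) ⇔ (¬(B ⇔ C) ⇔ (¬A ⇔ (C ⇔ A)))) ⇒ ¬((¬¬A ⇔ ¬(C ⇔ B)) ⇒ (B ⇔ ¬(A ⇔ C))) = 4/5 ⇒ 0 = 1/5

1/5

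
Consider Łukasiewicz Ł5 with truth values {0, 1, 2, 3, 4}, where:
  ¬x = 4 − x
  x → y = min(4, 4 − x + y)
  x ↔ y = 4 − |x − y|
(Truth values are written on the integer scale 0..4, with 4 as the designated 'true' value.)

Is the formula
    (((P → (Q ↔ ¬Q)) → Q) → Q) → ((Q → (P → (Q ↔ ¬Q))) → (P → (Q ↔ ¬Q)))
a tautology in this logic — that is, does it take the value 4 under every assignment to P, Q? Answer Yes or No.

Yes

At P = 4, Q = 1, for instance:
¬Q = ¬1 = 3
Q ↔ ¬Q = 1 ↔ 3 = 2
P → (Q ↔ ¬Q) = 4 → 2 = 2
(P → (Q ↔ ¬Q)) → Q = 2 → 1 = 3
((P → (Q ↔ ¬Q)) → Q) → Q = 3 → 1 = 2
Q → (P → (Q ↔ ¬Q)) = 1 → 2 = 4
(Q → (P → (Q ↔ ¬Q))) → (P → (Q ↔ ¬Q)) = 4 → 2 = 2
(((P → (Q ↔ ¬Q)) → Q) → Q) → ((Q → (P → (Q ↔ ¬Q))) → (P → (Q ↔ ¬Q))) = 2 → 2 = 4
and checking the remaining 24 assignments likewise gives ≥ 4 in every case.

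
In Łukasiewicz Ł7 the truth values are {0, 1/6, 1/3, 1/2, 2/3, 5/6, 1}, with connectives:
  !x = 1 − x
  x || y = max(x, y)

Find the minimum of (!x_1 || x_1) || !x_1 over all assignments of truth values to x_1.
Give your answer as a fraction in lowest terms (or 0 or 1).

Take x_1 = 1/2:
!x_1 = !1/2 = 1/2
!x_1 || x_1 = 1/2 || 1/2 = 1/2
!x_1 = !1/2 = 1/2
(!x_1 || x_1) || !x_1 = 1/2 || 1/2 = 1/2
No assignment yields a value below 1/2, so this is the minimum.

1/2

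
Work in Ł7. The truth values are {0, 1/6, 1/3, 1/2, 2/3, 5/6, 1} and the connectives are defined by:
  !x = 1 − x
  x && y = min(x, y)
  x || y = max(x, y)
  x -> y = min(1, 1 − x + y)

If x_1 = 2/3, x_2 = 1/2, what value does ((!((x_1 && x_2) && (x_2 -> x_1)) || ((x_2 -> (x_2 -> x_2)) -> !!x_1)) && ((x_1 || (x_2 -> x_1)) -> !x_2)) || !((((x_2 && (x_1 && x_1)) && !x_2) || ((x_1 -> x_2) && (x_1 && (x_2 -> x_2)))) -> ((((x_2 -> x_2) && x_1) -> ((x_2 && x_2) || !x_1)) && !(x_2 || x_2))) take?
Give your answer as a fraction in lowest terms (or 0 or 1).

x_1 && x_2 = 2/3 && 1/2 = 1/2
x_2 -> x_1 = 1/2 -> 2/3 = 1
(x_1 && x_2) && (x_2 -> x_1) = 1/2 && 1 = 1/2
!((x_1 && x_2) && (x_2 -> x_1)) = !1/2 = 1/2
x_2 -> x_2 = 1/2 -> 1/2 = 1
x_2 -> (x_2 -> x_2) = 1/2 -> 1 = 1
!x_1 = !2/3 = 1/3
!!x_1 = !1/3 = 2/3
(x_2 -> (x_2 -> x_2)) -> !!x_1 = 1 -> 2/3 = 2/3
!((x_1 && x_2) && (x_2 -> x_1)) || ((x_2 -> (x_2 -> x_2)) -> !!x_1) = 1/2 || 2/3 = 2/3
x_2 -> x_1 = 1/2 -> 2/3 = 1
x_1 || (x_2 -> x_1) = 2/3 || 1 = 1
!x_2 = !1/2 = 1/2
(x_1 || (x_2 -> x_1)) -> !x_2 = 1 -> 1/2 = 1/2
(!((x_1 && x_2) && (x_2 -> x_1)) || ((x_2 -> (x_2 -> x_2)) -> !!x_1)) && ((x_1 || (x_2 -> x_1)) -> !x_2) = 2/3 && 1/2 = 1/2
x_1 && x_1 = 2/3 && 2/3 = 2/3
x_2 && (x_1 && x_1) = 1/2 && 2/3 = 1/2
!x_2 = !1/2 = 1/2
(x_2 && (x_1 && x_1)) && !x_2 = 1/2 && 1/2 = 1/2
x_1 -> x_2 = 2/3 -> 1/2 = 5/6
x_2 -> x_2 = 1/2 -> 1/2 = 1
x_1 && (x_2 -> x_2) = 2/3 && 1 = 2/3
(x_1 -> x_2) && (x_1 && (x_2 -> x_2)) = 5/6 && 2/3 = 2/3
((x_2 && (x_1 && x_1)) && !x_2) || ((x_1 -> x_2) && (x_1 && (x_2 -> x_2))) = 1/2 || 2/3 = 2/3
x_2 -> x_2 = 1/2 -> 1/2 = 1
(x_2 -> x_2) && x_1 = 1 && 2/3 = 2/3
x_2 && x_2 = 1/2 && 1/2 = 1/2
!x_1 = !2/3 = 1/3
(x_2 && x_2) || !x_1 = 1/2 || 1/3 = 1/2
((x_2 -> x_2) && x_1) -> ((x_2 && x_2) || !x_1) = 2/3 -> 1/2 = 5/6
x_2 || x_2 = 1/2 || 1/2 = 1/2
!(x_2 || x_2) = !1/2 = 1/2
(((x_2 -> x_2) && x_1) -> ((x_2 && x_2) || !x_1)) && !(x_2 || x_2) = 5/6 && 1/2 = 1/2
(((x_2 && (x_1 && x_1)) && !x_2) || ((x_1 -> x_2) && (x_1 && (x_2 -> x_2)))) -> ((((x_2 -> x_2) && x_1) -> ((x_2 && x_2) || !x_1)) && !(x_2 || x_2)) = 2/3 -> 1/2 = 5/6
!((((x_2 && (x_1 && x_1)) && !x_2) || ((x_1 -> x_2) && (x_1 && (x_2 -> x_2)))) -> ((((x_2 -> x_2) && x_1) -> ((x_2 && x_2) || !x_1)) && !(x_2 || x_2))) = !5/6 = 1/6
((!((x_1 && x_2) && (x_2 -> x_1)) || ((x_2 -> (x_2 -> x_2)) -> !!x_1)) && ((x_1 || (x_2 -> x_1)) -> !x_2)) || !((((x_2 && (x_1 && x_1)) && !x_2) || ((x_1 -> x_2) && (x_1 && (x_2 -> x_2)))) -> ((((x_2 -> x_2) && x_1) -> ((x_2 && x_2) || !x_1)) && !(x_2 || x_2))) = 1/2 || 1/6 = 1/2

1/2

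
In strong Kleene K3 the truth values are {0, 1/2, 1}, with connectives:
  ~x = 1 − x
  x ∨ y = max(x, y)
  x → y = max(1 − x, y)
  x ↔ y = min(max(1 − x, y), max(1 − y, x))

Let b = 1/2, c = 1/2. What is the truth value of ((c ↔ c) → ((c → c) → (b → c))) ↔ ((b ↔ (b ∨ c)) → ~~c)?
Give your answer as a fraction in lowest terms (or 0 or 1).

c ↔ c = 1/2 ↔ 1/2 = 1/2
c → c = 1/2 → 1/2 = 1/2
b → c = 1/2 → 1/2 = 1/2
(c → c) → (b → c) = 1/2 → 1/2 = 1/2
(c ↔ c) → ((c → c) → (b → c)) = 1/2 → 1/2 = 1/2
b ∨ c = 1/2 ∨ 1/2 = 1/2
b ↔ (b ∨ c) = 1/2 ↔ 1/2 = 1/2
~c = ~1/2 = 1/2
~~c = ~1/2 = 1/2
(b ↔ (b ∨ c)) → ~~c = 1/2 → 1/2 = 1/2
((c ↔ c) → ((c → c) → (b → c))) ↔ ((b ↔ (b ∨ c)) → ~~c) = 1/2 ↔ 1/2 = 1/2

1/2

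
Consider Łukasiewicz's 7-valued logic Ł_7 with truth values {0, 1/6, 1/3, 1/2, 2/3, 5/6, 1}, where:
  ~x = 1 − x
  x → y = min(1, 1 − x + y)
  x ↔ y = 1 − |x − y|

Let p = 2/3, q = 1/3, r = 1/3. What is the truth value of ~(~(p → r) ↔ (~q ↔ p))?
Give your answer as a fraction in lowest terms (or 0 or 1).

p → r = 2/3 → 1/3 = 2/3
~(p → r) = ~2/3 = 1/3
~q = ~1/3 = 2/3
~q ↔ p = 2/3 ↔ 2/3 = 1
~(p → r) ↔ (~q ↔ p) = 1/3 ↔ 1 = 1/3
~(~(p → r) ↔ (~q ↔ p)) = ~1/3 = 2/3

2/3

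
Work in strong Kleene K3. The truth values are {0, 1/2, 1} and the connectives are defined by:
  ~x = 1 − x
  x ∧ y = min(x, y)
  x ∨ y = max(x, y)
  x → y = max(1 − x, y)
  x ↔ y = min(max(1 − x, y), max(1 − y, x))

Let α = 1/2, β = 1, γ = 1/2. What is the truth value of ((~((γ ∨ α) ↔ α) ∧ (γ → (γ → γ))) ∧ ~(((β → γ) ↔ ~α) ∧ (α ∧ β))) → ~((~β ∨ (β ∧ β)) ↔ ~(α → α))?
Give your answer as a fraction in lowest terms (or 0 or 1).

γ ∨ α = 1/2 ∨ 1/2 = 1/2
(γ ∨ α) ↔ α = 1/2 ↔ 1/2 = 1/2
~((γ ∨ α) ↔ α) = ~1/2 = 1/2
γ → γ = 1/2 → 1/2 = 1/2
γ → (γ → γ) = 1/2 → 1/2 = 1/2
~((γ ∨ α) ↔ α) ∧ (γ → (γ → γ)) = 1/2 ∧ 1/2 = 1/2
β → γ = 1 → 1/2 = 1/2
~α = ~1/2 = 1/2
(β → γ) ↔ ~α = 1/2 ↔ 1/2 = 1/2
α ∧ β = 1/2 ∧ 1 = 1/2
((β → γ) ↔ ~α) ∧ (α ∧ β) = 1/2 ∧ 1/2 = 1/2
~(((β → γ) ↔ ~α) ∧ (α ∧ β)) = ~1/2 = 1/2
(~((γ ∨ α) ↔ α) ∧ (γ → (γ → γ))) ∧ ~(((β → γ) ↔ ~α) ∧ (α ∧ β)) = 1/2 ∧ 1/2 = 1/2
~β = ~1 = 0
β ∧ β = 1 ∧ 1 = 1
~β ∨ (β ∧ β) = 0 ∨ 1 = 1
α → α = 1/2 → 1/2 = 1/2
~(α → α) = ~1/2 = 1/2
(~β ∨ (β ∧ β)) ↔ ~(α → α) = 1 ↔ 1/2 = 1/2
~((~β ∨ (β ∧ β)) ↔ ~(α → α)) = ~1/2 = 1/2
((~((γ ∨ α) ↔ α) ∧ (γ → (γ → γ))) ∧ ~(((β → γ) ↔ ~α) ∧ (α ∧ β))) → ~((~β ∨ (β ∧ β)) ↔ ~(α → α)) = 1/2 → 1/2 = 1/2

1/2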